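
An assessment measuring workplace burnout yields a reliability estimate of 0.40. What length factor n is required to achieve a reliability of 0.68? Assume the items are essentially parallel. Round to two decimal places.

n = 0.68(1 − 0.40) / [0.40(1 − 0.68)]
n = 0.4080 / 0.1280 ≈ 3.1875

3.19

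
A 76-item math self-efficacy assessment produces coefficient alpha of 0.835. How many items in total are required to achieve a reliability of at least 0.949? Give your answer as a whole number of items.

n = [0.949 × 0.165] / [0.835 × 0.051]
n = 0.156585 / 0.042585 ≈ 3.6770
Items needed = n × 76 = 3.6770 × 76 ≈ 279.45 → round up to 280

280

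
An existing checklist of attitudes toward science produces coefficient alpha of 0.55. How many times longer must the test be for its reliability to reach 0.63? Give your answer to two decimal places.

1.39

n = [0.63 × 0.45] / [0.55 × 0.37]
  = 0.2835 / 0.2035 = 1.3931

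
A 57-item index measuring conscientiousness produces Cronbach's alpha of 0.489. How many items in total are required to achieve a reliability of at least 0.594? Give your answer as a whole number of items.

n = 0.594 × (1 − 0.489) / [ 0.489 × (1 − 0.594) ]
n = 0.303534 / 0.198534 ≈ 1.5289
1.5289 × 57 = 87.15 → 88 items

88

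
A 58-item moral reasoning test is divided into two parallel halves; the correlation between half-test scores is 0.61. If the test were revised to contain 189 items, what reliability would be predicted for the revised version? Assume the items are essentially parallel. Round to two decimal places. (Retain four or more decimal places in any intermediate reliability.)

First correct the split-half correlation to full-test reliability: r_full = 2 × 0.61 / (1 + 0.61) ≈ 0.7578
Then adjust to 189 items: n = 189/58 = 3.2586
r_new = n·r_full / (1 + (n − 1)·r_full) = 2.4694 / 2.7116 ≈ 0.9107

0.91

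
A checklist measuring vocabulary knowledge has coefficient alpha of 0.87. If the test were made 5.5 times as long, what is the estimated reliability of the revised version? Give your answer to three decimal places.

0.974

Spearman-Brown: r_new = n·r / (1 + (n − 1)·r)
r_new = 5.5·0.87 / [1 + (5.5 − 1)·0.87]
     = 4.7850 / 4.9150 = 0.9736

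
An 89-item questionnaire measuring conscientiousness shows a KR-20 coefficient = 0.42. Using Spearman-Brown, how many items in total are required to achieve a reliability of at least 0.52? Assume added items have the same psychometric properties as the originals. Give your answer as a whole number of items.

134

Invert Spearman-Brown to solve for n:
n = r_target (1 − r_old) / [ r_old (1 − r_target) ]
n = 0.52(1 − 0.42) / [0.42(1 − 0.52)]
n = 0.3016 / 0.2016 ≈ 1.4960
So the test needs 1.4960 × 89 ≈ 133.14 items; rounding up, 134.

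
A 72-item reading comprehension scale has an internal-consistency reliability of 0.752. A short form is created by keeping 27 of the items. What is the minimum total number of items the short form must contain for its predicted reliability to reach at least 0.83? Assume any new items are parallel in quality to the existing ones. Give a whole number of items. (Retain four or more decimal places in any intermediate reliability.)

First, r for the 27-item form: n = 27/72 = 0.3750, so r_27 = 0.3750·0.752/(1 + (0.3750 − 1)·0.752) = 0.5321
Length factor from the short form to reach 0.83: n' = 0.83(1 − 0.5321) / [0.5321(1 − 0.83)] ≈ 4.2933
Total items = 4.2933 × 27 = 115.92, rounded up to 116.

116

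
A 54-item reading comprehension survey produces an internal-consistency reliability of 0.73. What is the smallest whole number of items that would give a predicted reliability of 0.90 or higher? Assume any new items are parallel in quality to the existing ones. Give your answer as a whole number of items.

180

n = [0.90 × 0.27] / [0.73 × 0.10]
n = 0.2430 / 0.0730 ≈ 3.3288
Items needed = n × 54 = 3.3288 × 54 ≈ 179.76 → round up to 180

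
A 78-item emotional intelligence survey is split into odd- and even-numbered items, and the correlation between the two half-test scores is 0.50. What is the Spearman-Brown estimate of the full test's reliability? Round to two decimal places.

The full test is twice the length of either half (n = 2).
r_full = 2(0.50) / (1 + 0.50)
       = 1.0000 / 1.5000 = 0.6667

0.67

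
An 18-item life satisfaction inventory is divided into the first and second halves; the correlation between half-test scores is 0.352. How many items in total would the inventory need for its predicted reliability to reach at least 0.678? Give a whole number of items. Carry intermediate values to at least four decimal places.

35

r_full = 2(0.352)/(1 + 0.352) = 0.5207
n = r_tgt(1 − r_full) / [r_full(1 − r_tgt)] = 0.678 × 0.4793 / (0.5207 × 0.322) ≈ 1.9382
Items = 1.9382 × 18 ≈ 34.89 → 35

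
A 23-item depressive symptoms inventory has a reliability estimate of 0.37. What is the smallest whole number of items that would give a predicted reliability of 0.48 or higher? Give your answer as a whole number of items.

37

n = 0.48 × (1 − 0.37) / [ 0.37 × (1 − 0.48) ]
  = 0.3024 / 0.1924 = 1.5717
So the test needs 1.5717 × 23 ≈ 36.15 items; rounding up, 37.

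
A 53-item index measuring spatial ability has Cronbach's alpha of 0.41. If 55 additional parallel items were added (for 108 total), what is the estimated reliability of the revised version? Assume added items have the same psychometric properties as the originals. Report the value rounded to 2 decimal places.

0.59

n = 108/53 = 2.0377
r_new = 2.0377·0.41 / [1 + (2.0377 − 1)·0.41]
r_new = 0.8355 / 1.4255 ≈ 0.5861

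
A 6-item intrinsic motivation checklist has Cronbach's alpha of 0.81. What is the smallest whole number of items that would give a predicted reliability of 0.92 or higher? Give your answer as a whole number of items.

17

n = [0.92 × 0.19] / [0.81 × 0.08]
  = 0.1748 / 0.0648 = 2.6975
Items needed = n × 6 = 2.6975 × 6 ≈ 16.18 → round up to 17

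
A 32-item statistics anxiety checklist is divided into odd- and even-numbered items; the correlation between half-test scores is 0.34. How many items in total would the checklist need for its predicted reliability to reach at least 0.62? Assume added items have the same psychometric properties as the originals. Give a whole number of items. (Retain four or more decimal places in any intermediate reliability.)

51

Corrected full-test reliability: r_full = 2 × 0.34 / (1 + 0.34) ≈ 0.5075
n = r_tgt(1 − r_full) / [r_full(1 − r_tgt)] = 0.62 × 0.4925 / (0.5075 × 0.38) ≈ 1.5834
Required items = 1.5834 × 32 = 50.67, so 51 items.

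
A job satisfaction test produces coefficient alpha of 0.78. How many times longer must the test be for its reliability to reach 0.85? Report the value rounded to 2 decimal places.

n = 0.85 × (1 − 0.78) / [ 0.78 × (1 − 0.85) ]
n = 0.1870 / 0.1170 ≈ 1.5983

1.60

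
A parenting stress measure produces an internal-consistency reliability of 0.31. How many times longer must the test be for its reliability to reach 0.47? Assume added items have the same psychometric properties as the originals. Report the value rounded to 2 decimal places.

1.97

n = 0.47(1 − 0.31) / [0.31(1 − 0.47)]
n = 0.3243 / 0.1643 ≈ 1.9738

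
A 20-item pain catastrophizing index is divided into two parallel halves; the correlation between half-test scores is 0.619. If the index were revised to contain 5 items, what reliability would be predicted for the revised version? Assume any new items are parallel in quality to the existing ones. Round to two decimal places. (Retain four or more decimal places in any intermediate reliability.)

Spearman-Brown correction (n = 2): r_full = 2·0.619/(1 + 0.619) = 0.7647
Length factor from 20 to 5 items: n = 5/20 = 0.2500
r_new = n·r_full / (1 + (n − 1)·r_full) = 0.1912 / 0.4265 ≈ 0.4483

0.45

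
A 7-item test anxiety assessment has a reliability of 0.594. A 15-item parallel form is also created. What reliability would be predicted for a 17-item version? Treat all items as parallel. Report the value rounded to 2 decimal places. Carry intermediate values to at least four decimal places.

Only the ratio of lengths matters: n = 17/7 = 2.4286
r_{17} = n·r / (1 + (n − 1)·r) = 1.4426 / 1.8486 ≈ 0.7804

0.78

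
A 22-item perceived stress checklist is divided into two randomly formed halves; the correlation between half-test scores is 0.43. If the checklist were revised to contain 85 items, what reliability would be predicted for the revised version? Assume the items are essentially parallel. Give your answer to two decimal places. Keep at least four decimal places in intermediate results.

0.85

Spearman-Brown correction (n = 2): r_full = 2·0.43/(1 + 0.43) = 0.6014
Length factor from 22 to 85 items: n = 85/22 = 3.8636
r_new = n·r_full / (1 + (n − 1)·r_full) = 2.3236 / 2.7222 ≈ 0.8536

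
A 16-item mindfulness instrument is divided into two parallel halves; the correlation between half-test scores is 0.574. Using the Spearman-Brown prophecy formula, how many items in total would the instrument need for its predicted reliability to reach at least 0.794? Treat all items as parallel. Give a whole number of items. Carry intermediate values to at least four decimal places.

23

r_full = 2(0.574)/(1 + 0.574) = 0.7294
n = r_tgt(1 − r_full) / [r_full(1 − r_tgt)] = 0.794 × 0.2706 / (0.7294 × 0.206) ≈ 1.4299
Items = 1.4299 × 16 ≈ 22.88 → 23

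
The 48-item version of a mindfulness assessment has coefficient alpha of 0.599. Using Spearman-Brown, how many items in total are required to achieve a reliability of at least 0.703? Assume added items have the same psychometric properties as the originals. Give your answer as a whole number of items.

Spearman-Brown solved for the length factor n:
n = r*(1 − r) / [ r (1 − r*) ]
n = 0.703 × (1 − 0.599) / [ 0.599 × (1 − 0.703) ]
  = 0.281903 / 0.177903 = 1.5846
So the test needs 1.5846 × 48 ≈ 76.06 items; rounding up, 77.

77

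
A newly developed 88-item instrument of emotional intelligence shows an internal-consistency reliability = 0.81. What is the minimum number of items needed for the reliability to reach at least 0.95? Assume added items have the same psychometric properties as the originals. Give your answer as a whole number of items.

393

Rearranging the Spearman-Brown formula for n,
n = r*(1 − r) / [ r (1 − r*) ]
n = [0.95 × 0.19] / [0.81 × 0.05]
  = 0.1805 / 0.0405 = 4.4568
Items needed = n × 88 = 4.4568 × 88 ≈ 392.20 → round up to 393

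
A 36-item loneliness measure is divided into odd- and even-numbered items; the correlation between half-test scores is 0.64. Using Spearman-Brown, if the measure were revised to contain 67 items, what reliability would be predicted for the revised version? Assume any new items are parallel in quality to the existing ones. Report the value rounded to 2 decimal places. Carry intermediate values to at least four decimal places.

0.87

Spearman-Brown correction (n = 2): r_full = 2·0.64/(1 + 0.64) = 0.7805
Length factor from 36 to 67 items: n = 67/36 = 1.8611
r_new = n·r_full / (1 + (n − 1)·r_full) = 1.4526 / 1.6721 ≈ 0.8687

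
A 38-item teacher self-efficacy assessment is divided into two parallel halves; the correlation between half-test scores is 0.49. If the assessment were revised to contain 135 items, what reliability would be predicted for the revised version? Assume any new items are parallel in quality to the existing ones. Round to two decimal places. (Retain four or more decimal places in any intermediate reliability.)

Spearman-Brown correction (n = 2): r_full = 2·0.49/(1 + 0.49) = 0.6577
Length factor from 38 to 135 items: n = 135/38 = 3.5526
r_new = n·r_full / (1 + (n − 1)·r_full) = 2.3365 / 2.6788 ≈ 0.8722

0.87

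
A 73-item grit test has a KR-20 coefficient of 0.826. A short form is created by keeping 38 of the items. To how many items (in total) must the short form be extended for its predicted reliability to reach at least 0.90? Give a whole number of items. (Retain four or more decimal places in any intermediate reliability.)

139

Short-form reliability: n = 38/73 = 0.5205; r_38 = n·r/(1+(n−1)r) ≈ 0.7119
Length factor from the short form to reach 0.90: n' = 0.90(1 − 0.7119) / [0.7119(1 − 0.90)] ≈ 3.6422
Items = 3.6422 × 38 ≈ 138.40 → 139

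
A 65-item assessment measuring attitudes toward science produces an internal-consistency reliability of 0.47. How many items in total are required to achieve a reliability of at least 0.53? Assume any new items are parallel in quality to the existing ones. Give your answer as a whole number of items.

83

Rearranging the Spearman-Brown formula for n,
n = r_target (1 − r_old) / [ r_old (1 − r_target) ]
n = 0.53(1 − 0.47) / [0.47(1 − 0.53)]
n = 0.2809 / 0.2209 ≈ 1.2716
1.2716 × 65 = 82.65 → 83 items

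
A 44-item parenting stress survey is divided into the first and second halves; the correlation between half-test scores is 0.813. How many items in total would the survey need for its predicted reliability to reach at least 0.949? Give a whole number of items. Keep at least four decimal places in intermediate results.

r_full = 2(0.813)/(1 + 0.813) = 0.8969
Solve Spearman-Brown for n: n = 0.949(1 − 0.8969) / [0.8969(1 − 0.949)] = 2.1390
Items = 2.1390 × 44 ≈ 94.12 → 95

95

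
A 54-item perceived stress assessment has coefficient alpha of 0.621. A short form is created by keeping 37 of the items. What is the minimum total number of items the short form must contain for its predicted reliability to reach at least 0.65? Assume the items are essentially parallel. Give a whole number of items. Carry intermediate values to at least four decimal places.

Short-form reliability: n = 37/54 = 0.6852; r_37 = n·r/(1+(n−1)r) ≈ 0.5289
Then solve for n' with r_old = 0.5289, r_target = 0.65: n' = 0.65(1 − 0.5289)/[0.5289(1 − 0.65)] = 1.6542
Total items = 1.6542 × 37 = 61.21, rounded up to 62.

62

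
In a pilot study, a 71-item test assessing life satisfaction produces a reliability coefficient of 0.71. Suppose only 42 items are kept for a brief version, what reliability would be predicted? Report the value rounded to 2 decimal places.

0.59

n = 42/71 = 0.5915
r_new = 0.5915·0.71 / [1 + (0.5915 − 1)·0.71]
     = 0.4200 / 0.7100 = 0.5915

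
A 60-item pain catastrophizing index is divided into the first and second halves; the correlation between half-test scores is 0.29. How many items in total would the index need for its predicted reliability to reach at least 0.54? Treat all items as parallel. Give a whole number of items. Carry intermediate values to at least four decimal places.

Corrected full-test reliability: r_full = 2 × 0.29 / (1 + 0.29) ≈ 0.4496
Solve Spearman-Brown for n: n = 0.54(1 − 0.4496) / [0.4496(1 − 0.54)] = 1.4371
Required items = 1.4371 × 60 = 86.23, so 87 items.

87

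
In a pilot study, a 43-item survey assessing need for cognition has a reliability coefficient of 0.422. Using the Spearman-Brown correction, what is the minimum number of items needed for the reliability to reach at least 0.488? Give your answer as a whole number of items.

Invert Spearman-Brown to solve for n:
n = r_target (1 − r_old) / [ r_old (1 − r_target) ]
n = [0.488 × 0.578] / [0.422 × 0.512]
  = 0.282064 / 0.216064 = 1.3055
1.3055 × 43 = 56.14 → 57 items

57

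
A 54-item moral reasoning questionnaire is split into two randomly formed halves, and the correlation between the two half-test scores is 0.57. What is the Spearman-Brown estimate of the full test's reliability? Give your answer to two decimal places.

Each half is half the length of the full test, so the full test is n = 2 times a half.
r_full = 2(0.57) / (1 + 0.57)
       = 1.1400 / 1.5700 = 0.7261

0.73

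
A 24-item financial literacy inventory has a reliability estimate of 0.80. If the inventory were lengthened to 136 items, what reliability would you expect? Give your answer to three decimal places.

The new length is 136/24 = 5.6667 times the old.
Apply the Spearman-Brown prophecy formula, r' = nr / [1 + (n − 1)r]:
r_new = (5.6667 × 0.80) / (1 + (5.6667 − 1) × 0.80)
r_new = 4.5334 / 4.7334 ≈ 0.9577

0.958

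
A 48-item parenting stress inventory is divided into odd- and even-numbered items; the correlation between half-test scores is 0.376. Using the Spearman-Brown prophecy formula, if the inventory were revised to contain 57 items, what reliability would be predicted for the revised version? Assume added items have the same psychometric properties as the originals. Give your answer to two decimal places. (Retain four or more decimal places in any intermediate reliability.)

Full-test reliability from the split-half r: r_full = 2(0.376)/(1 + 0.376) = 0.5465
Then adjust to 57 items: n = 57/48 = 1.1875
r_new = n·r_full / (1 + (n − 1)·r_full) = 0.6490 / 1.1025 ≈ 0.5887

0.59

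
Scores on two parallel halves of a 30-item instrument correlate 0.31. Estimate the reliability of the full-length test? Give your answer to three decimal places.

Apply the Spearman-Brown correction with n = 2:
r_full = 2(0.31) / (1 + 0.31)
r_full = 0.6200 / 1.3100 ≈ 0.4733

0.473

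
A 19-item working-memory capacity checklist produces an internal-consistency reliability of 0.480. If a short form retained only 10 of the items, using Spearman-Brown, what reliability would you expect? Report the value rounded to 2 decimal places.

0.33

n = 10/19 = 0.5263
By Spearman-Brown, r_new = n r / (1 + (n − 1) r).
r_new = 0.5263·0.480 / [1 + (0.5263 − 1)·0.480]
r_new = 0.2526 / 0.7726 ≈ 0.3269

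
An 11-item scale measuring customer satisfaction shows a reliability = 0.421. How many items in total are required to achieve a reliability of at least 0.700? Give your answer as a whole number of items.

36

Spearman-Brown solved for the length factor n:
n = r_target (1 − r_old) / [ r_old (1 − r_target) ]
n = 0.700 × (1 − 0.421) / [ 0.421 × (1 − 0.700) ]
  = 0.405300 / 0.126300 = 3.2090
3.2090 × 11 = 35.30 → 36 items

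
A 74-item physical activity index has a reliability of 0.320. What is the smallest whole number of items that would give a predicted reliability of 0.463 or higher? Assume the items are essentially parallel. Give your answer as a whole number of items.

n = 0.463(1 − 0.320) / [0.320(1 − 0.463)]
n = 0.314840 / 0.171840 ≈ 1.8322
Items needed = n × 74 = 1.8322 × 74 ≈ 135.58 → round up to 136

136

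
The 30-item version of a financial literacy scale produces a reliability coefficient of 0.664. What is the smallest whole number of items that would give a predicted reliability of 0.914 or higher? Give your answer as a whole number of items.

Rearranging the Spearman-Brown formula for n,
n = r_target (1 − r_old) / [ r_old (1 − r_target) ]
n = [0.914 × 0.336] / [0.664 × 0.086]
  = 0.307104 / 0.057104 = 5.3780
So the test needs 5.3780 × 30 ≈ 161.34 items; rounding up, 162.

162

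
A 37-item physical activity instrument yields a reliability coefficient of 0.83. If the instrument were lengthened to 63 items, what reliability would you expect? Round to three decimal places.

0.893

n = 63/37 = 1.7027
r_new = (1.7027 × 0.83) / (1 + (1.7027 − 1) × 0.83)
     = 1.4132 / 1.5832 = 0.8926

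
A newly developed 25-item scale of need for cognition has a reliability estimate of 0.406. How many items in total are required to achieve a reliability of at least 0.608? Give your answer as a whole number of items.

n = 0.608(1 − 0.406) / [0.406(1 − 0.608)]
n = 0.361152 / 0.159152 ≈ 2.2692
So the test needs 2.2692 × 25 ≈ 56.73 items; rounding up, 57.

57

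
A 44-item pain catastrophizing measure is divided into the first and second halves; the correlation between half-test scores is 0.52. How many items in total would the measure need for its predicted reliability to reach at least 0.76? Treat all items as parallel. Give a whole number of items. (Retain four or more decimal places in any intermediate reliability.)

65

r_full = 2(0.52)/(1 + 0.52) = 0.6842
Solve Spearman-Brown for n: n = 0.76(1 − 0.6842) / [0.6842(1 − 0.76)] = 1.4616
Items = 1.4616 × 44 ≈ 64.31 → 65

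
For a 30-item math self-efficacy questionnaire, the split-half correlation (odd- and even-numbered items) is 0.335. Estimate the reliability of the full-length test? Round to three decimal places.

0.502

Each half is half the length of the full test, so the full test is n = 2 times a half.
r_full = 2r_hh / (1 + r_hh) = 2 × 0.335 / (1 + 0.335)
       = 0.6700 / 1.3350 = 0.5019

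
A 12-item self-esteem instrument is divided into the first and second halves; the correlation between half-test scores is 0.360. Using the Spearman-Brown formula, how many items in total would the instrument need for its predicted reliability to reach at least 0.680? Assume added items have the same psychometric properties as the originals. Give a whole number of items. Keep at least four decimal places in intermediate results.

23

Corrected full-test reliability: r_full = 2 × 0.360 / (1 + 0.360) ≈ 0.5294
Solve Spearman-Brown for n: n = 0.680(1 − 0.5294) / [0.5294(1 − 0.680)] = 1.8890
Items = 1.8890 × 12 ≈ 22.67 → 23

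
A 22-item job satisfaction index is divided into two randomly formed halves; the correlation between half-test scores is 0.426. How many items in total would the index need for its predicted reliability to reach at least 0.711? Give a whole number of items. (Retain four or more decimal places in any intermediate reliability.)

37

Corrected full-test reliability: r_full = 2 × 0.426 / (1 + 0.426) ≈ 0.5975
Solve Spearman-Brown for n: n = 0.711(1 − 0.5975) / [0.5975(1 − 0.711)] = 1.6573
Items = 1.6573 × 22 ≈ 36.46 → 37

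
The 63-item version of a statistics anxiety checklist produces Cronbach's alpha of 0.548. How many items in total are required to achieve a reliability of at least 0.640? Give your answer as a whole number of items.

Spearman-Brown solved for the length factor n:
n = r_target (1 − r_old) / [ r_old (1 − r_target) ]
n = 0.640(1 − 0.548) / [0.548(1 − 0.640)]
  = 0.289280 / 0.197280 = 1.4663
Items needed = n × 63 = 1.4663 × 63 ≈ 92.38 → round up to 93

93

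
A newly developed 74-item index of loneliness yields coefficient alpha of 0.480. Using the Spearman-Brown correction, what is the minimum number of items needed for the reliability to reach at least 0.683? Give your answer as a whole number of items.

173

Spearman-Brown solved for the length factor n:
n = r_target (1 − r_old) / [ r_old (1 − r_target) ]
n = [0.683 × 0.520] / [0.480 × 0.317]
  = 0.355160 / 0.152160 = 2.3341
2.3341 × 74 = 172.72 → 173 items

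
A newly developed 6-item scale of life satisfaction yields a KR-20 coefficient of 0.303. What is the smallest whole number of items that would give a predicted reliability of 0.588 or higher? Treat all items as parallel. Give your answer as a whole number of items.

n = [0.588 × 0.697] / [0.303 × 0.412]
n = 0.409836 / 0.124836 ≈ 3.2830
So the test needs 3.2830 × 6 ≈ 19.70 items; rounding up, 20.

20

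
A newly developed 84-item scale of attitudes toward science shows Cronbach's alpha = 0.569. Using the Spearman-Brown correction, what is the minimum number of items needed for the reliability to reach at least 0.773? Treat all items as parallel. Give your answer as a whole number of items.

Spearman-Brown solved for the length factor n:
n = r_target (1 − r_old) / [ r_old (1 − r_target) ]
n = 0.773(1 − 0.569) / [0.569(1 − 0.773)]
n = 0.333163 / 0.129163 ≈ 2.5794
2.5794 × 84 = 216.67 → 217 items

217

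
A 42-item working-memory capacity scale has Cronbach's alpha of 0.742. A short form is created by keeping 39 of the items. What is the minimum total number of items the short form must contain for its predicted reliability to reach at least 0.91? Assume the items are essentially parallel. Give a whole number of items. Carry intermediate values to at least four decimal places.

148

Short-form reliability: n = 39/42 = 0.9286; r_39 = n·r/(1+(n−1)r) ≈ 0.7276
Then solve for n' with r_old = 0.7276, r_target = 0.91: n' = 0.91(1 − 0.7276)/[0.7276(1 − 0.91)] = 3.7854
Total items = 3.7854 × 39 = 147.63, rounded up to 148.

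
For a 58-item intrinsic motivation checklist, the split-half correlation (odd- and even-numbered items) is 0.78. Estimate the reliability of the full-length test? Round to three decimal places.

Apply the Spearman-Brown correction with n = 2:
r_full = 2(0.78) / (1 + 0.78)
       = 1.5600 / 1.7800 = 0.8764

0.876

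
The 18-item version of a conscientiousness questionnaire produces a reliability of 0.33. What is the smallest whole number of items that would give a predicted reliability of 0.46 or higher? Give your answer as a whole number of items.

Rearranging the Spearman-Brown formula for n,
n = r*(1 − r) / [ r (1 − r*) ]
n = 0.46 × (1 − 0.33) / [ 0.33 × (1 − 0.46) ]
n = 0.3082 / 0.1782 ≈ 1.7295
So the test needs 1.7295 × 18 ≈ 31.13 items; rounding up, 32.

32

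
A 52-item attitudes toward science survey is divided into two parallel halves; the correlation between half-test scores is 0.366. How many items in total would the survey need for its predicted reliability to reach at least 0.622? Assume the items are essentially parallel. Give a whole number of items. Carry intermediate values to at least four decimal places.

Corrected full-test reliability: r_full = 2 × 0.366 / (1 + 0.366) ≈ 0.5359
n = r_tgt(1 − r_full) / [r_full(1 − r_tgt)] = 0.622 × 0.4641 / (0.5359 × 0.378) ≈ 1.4250
Items = 1.4250 × 52 ≈ 74.10 → 75

75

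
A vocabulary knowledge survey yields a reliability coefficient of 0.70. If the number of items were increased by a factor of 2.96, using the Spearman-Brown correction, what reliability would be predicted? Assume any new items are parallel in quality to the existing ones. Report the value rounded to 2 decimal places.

0.87

By Spearman-Brown, r_new = n r / (1 + (n − 1) r).
r_new = (2.96 × 0.70) / (1 + (2.96 − 1) × 0.70)
r_new = 2.0720 / 2.3720 ≈ 0.8735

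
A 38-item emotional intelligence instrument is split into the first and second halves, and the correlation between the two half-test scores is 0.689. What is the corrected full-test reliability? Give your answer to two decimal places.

The full test is twice the length of either half (n = 2).
r_full = 2r_hh / (1 + r_hh) = 2 × 0.689 / (1 + 0.689)
       = 1.3780 / 1.6890 = 0.8159

0.82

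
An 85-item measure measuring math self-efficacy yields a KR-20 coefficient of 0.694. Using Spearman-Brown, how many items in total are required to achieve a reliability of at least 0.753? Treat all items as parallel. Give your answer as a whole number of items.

115

n = [0.753 × 0.306] / [0.694 × 0.247]
  = 0.230418 / 0.171418 = 1.3442
So the test needs 1.3442 × 85 ≈ 114.26 items; rounding up, 115.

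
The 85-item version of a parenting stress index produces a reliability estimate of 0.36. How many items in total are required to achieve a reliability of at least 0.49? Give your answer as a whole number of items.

146

n = 0.49(1 − 0.36) / [0.36(1 − 0.49)]
n = 0.3136 / 0.1836 ≈ 1.7081
Items needed = n × 85 = 1.7081 × 85 ≈ 145.19 → round up to 146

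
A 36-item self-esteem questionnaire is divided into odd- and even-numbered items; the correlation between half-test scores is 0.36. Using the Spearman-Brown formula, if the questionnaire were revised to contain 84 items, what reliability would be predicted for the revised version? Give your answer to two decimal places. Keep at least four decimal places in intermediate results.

Full-test reliability from the split-half r: r_full = 2(0.36)/(1 + 0.36) = 0.5294
Then adjust to 84 items: n = 84/36 = 2.3333
r_new = n·r_full / (1 + (n − 1)·r_full) = 1.2352 / 1.7058 ≈ 0.7241

0.72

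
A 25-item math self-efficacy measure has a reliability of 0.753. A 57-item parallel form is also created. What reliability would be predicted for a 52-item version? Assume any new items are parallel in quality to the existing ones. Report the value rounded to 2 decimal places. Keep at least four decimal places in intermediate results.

The 57-item form is not needed; work directly from the 25-item form with n = 52/25 = 2.0800.
r_{52} = n·r / (1 + (n − 1)·r) = 1.5662 / 1.8132 ≈ 0.8638

0.86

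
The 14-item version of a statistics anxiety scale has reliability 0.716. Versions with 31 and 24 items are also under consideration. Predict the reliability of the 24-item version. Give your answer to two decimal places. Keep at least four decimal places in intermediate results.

Only the ratio of lengths matters: n = 24/14 = 1.7143
r_{24} = n·r / (1 + (n − 1)·r) = 1.2274 / 1.5114 ≈ 0.8121

0.81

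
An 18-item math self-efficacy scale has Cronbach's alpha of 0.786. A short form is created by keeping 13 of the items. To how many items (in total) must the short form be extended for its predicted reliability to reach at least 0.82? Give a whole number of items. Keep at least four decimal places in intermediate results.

First, r for the 13-item form: n = 13/18 = 0.7222, so r_13 = 0.7222·0.786/(1 + (0.7222 − 1)·0.786) = 0.7262
Length factor from the short form to reach 0.82: n' = 0.82(1 − 0.7262) / [0.7262(1 − 0.82)] ≈ 1.7176
Total items = 1.7176 × 13 = 22.33, rounded up to 23.

23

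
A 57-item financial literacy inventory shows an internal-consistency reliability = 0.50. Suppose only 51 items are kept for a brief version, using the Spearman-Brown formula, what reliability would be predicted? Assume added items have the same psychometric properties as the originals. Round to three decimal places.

n = 51/57 = 0.8947
r_new = 0.8947·0.50 / [1 + (0.8947 − 1)·0.50]
r_new = 0.4474 / 0.9474 ≈ 0.4722

0.472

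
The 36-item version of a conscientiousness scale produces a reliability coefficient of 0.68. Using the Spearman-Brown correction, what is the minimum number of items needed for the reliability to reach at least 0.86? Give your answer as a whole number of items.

Invert Spearman-Brown to solve for n:
n = r*(1 − r) / [ r (1 − r*) ]
n = [0.86 × 0.32] / [0.68 × 0.14]
  = 0.2752 / 0.0952 = 2.8908
So the test needs 2.8908 × 36 ≈ 104.07 items; rounding up, 105.

105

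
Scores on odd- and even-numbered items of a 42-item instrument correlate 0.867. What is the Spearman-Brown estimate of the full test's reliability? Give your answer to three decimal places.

r_full = 2(0.867) / (1 + 0.867)
       = 1.7340 / 1.8670 = 0.9288

0.929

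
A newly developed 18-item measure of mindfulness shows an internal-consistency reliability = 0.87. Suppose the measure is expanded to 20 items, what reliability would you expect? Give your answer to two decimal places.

Length ratio n = 20/18 = 1.1111
Spearman-Brown: r_new = n·r / (1 + (n − 1)·r)
r_new = 1.1111·0.87 / [1 + (1.1111 − 1)·0.87]
r_new = 0.9667 / 1.0967 ≈ 0.8815

0.88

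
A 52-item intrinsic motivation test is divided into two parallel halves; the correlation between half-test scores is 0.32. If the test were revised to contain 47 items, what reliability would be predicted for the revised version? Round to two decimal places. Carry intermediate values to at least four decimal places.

Full-test reliability from the split-half r: r_full = 2(0.32)/(1 + 0.32) = 0.4848
Length factor from 52 to 47 items: n = 47/52 = 0.9038
r_new = n·r_full / (1 + (n − 1)·r_full) = 0.4382 / 0.9534 ≈ 0.4596

0.46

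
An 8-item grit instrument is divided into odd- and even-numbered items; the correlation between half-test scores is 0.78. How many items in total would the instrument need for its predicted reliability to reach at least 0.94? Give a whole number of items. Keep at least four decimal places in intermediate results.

18

r_full = 2(0.78)/(1 + 0.78) = 0.8764
Solve Spearman-Brown for n: n = 0.94(1 − 0.8764) / [0.8764(1 − 0.94)] = 2.2095
Items = 2.2095 × 8 ≈ 17.68 → 18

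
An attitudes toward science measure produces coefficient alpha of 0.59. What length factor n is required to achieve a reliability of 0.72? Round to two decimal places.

1.79

n = 0.72 × (1 − 0.59) / [ 0.59 × (1 − 0.72) ]
  = 0.2952 / 0.1652 = 1.7869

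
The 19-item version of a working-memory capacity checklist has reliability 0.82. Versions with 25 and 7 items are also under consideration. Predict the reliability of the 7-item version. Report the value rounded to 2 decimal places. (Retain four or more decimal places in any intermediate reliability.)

0.63

The 25-item form is not needed; work directly from the 19-item form with n = 7/19 = 0.3684.
r_{7} = n·r / (1 + (n − 1)·r) = 0.3021 / 0.4821 ≈ 0.6266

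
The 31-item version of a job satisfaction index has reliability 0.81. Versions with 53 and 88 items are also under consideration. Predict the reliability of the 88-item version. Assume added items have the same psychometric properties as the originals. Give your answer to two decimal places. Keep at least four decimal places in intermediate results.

The 53-item form is not needed; work directly from the 31-item form with n = 88/31 = 2.8387.
r_{88} = n·r / (1 + (n − 1)·r) = 2.2993 / 2.4893 ≈ 0.9237

0.92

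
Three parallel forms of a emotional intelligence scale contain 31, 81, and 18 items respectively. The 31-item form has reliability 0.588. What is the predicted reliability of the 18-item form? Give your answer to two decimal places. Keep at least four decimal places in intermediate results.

The 81-item form is not needed; work directly from the 31-item form with n = 18/31 = 0.5806.
r_{18} = n·r / (1 + (n − 1)·r) = 0.3414 / 0.7534 ≈ 0.4531

0.45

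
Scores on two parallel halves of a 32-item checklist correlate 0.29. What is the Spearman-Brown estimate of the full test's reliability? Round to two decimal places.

0.45

r_full = 2r_hh / (1 + r_hh) = 2 × 0.29 / (1 + 0.29)
r_full = 0.5800 / 1.2900 ≈ 0.4496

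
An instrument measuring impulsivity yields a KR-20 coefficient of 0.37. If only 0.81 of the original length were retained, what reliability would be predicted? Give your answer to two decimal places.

By Spearman-Brown, r_new = n r / (1 + (n − 1) r).
r_new = (0.81 × 0.37) / (1 + (0.81 − 1) × 0.37)
r_new = 0.2997 / 0.9297 ≈ 0.3224

0.32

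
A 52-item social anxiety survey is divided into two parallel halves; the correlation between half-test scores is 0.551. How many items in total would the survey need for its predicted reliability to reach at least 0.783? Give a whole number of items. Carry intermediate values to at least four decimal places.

Corrected full-test reliability: r_full = 2 × 0.551 / (1 + 0.551) ≈ 0.7105
Solve Spearman-Brown for n: n = 0.783(1 − 0.7105) / [0.7105(1 − 0.783)] = 1.4702
Required items = 1.4702 × 52 = 76.45, so 77 items.

77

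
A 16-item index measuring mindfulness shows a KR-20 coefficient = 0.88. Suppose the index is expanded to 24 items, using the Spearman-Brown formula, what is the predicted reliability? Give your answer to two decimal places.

0.92

n = 24/16 = 1.5
Spearman-Brown: r_new = n·r / (1 + (n − 1)·r)
r_new = (1.5 × 0.88) / (1 + (1.5 − 1) × 0.88)
r_new = 1.3200 / 1.4400 ≈ 0.9167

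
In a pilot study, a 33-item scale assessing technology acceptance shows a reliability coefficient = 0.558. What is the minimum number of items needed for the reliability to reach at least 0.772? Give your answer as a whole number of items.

n = 0.772(1 − 0.558) / [0.558(1 − 0.772)]
  = 0.341224 / 0.127224 = 2.6821
2.6821 × 33 = 88.51 → 89 items

89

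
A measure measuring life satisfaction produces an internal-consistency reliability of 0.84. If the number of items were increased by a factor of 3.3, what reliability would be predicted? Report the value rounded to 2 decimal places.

Spearman-Brown: r_new = n·r / (1 + (n − 1)·r)
r_new = (3.3 × 0.84) / (1 + (3.3 − 1) × 0.84)
     = 2.7720 / 2.9320 = 0.9454

0.95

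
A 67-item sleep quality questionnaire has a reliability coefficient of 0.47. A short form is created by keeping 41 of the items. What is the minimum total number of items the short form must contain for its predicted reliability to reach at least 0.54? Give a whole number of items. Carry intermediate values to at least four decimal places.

89

Short-form reliability: n = 41/67 = 0.6119; r_41 = n·r/(1+(n−1)r) ≈ 0.3518
Then solve for n' with r_old = 0.3518, r_target = 0.54: n' = 0.54(1 − 0.3518)/[0.3518(1 − 0.54)] = 2.1630
Total items = 2.1630 × 41 = 88.68, rounded up to 89.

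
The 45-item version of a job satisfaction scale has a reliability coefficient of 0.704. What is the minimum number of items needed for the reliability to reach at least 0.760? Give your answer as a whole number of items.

60

n = [0.760 × 0.296] / [0.704 × 0.240]
n = 0.224960 / 0.168960 ≈ 1.3314
So the test needs 1.3314 × 45 ≈ 59.91 items; rounding up, 60.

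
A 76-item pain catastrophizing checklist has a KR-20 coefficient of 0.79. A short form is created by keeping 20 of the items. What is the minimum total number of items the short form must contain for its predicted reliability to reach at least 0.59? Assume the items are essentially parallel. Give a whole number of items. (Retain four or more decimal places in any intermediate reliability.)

First, r for the 20-item form: n = 20/76 = 0.2632, so r_20 = 0.2632·0.79/(1 + (0.2632 − 1)·0.79) = 0.4975
Length factor from the short form to reach 0.59: n' = 0.59(1 − 0.4975) / [0.4975(1 − 0.59)] ≈ 1.4535
Items = 1.4535 × 20 ≈ 29.07 → 30

30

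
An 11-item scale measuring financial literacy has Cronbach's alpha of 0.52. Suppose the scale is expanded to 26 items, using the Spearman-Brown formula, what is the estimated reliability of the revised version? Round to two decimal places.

n = 26/11 = 2.3636
Spearman-Brown: r_new = n·r / (1 + (n − 1)·r)
r_new = (2.3636 × 0.52) / (1 + (2.3636 − 1) × 0.52)
     = 1.2291 / 1.7091 = 0.7192

0.72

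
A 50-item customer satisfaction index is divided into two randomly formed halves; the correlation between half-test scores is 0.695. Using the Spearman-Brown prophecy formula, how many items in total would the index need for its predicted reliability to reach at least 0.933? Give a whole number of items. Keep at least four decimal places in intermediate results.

153

r_full = 2(0.695)/(1 + 0.695) = 0.8201
n = r_tgt(1 − r_full) / [r_full(1 − r_tgt)] = 0.933 × 0.1799 / (0.8201 × 0.067) ≈ 3.0547
Required items = 3.0547 × 50 = 152.73, so 153 items.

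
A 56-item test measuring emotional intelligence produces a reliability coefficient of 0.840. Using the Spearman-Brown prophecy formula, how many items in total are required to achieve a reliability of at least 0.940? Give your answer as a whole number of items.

168

Invert Spearman-Brown to solve for n:
n = r*(1 − r) / [ r (1 − r*) ]
n = 0.940 × (1 − 0.840) / [ 0.840 × (1 − 0.940) ]
  = 0.150400 / 0.050400 = 2.9841
2.9841 × 56 = 167.11 → 168 items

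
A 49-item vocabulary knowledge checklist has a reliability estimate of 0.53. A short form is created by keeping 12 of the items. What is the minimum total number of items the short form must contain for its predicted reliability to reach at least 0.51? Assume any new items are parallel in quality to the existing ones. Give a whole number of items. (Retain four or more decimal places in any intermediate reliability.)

Short-form reliability: n = 12/49 = 0.2449; r_12 = n·r/(1+(n−1)r) ≈ 0.2164
Then solve for n' with r_old = 0.2164, r_target = 0.51: n' = 0.51(1 − 0.2164)/[0.2164(1 − 0.51)] = 3.7689
Total items = 3.7689 × 12 = 45.23, rounded up to 46.

46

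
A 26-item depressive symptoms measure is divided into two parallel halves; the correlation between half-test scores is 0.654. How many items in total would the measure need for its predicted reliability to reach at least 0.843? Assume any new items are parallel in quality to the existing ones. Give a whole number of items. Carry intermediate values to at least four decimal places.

37

Corrected full-test reliability: r_full = 2 × 0.654 / (1 + 0.654) ≈ 0.7908
n = r_tgt(1 − r_full) / [r_full(1 − r_tgt)] = 0.843 × 0.2092 / (0.7908 × 0.157) ≈ 1.4204
Items = 1.4204 × 26 ≈ 36.93 → 37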